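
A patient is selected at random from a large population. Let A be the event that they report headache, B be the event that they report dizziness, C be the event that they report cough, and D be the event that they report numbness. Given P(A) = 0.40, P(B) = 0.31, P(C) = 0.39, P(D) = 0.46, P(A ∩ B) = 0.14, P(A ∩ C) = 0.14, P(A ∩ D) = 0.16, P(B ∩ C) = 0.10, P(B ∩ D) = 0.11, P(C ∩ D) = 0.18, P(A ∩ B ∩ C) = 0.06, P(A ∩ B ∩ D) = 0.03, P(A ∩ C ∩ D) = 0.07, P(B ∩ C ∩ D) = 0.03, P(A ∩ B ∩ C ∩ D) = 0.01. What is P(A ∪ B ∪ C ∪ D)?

Inclusion–exclusion gives
P(A ∪ B ∪ C ∪ D) = 0.40 + 0.31 + 0.39 + 0.46 − 0.14 − 0.14 − 0.16 − 0.10 − 0.11 − 0.18 + 0.06 + 0.03 + 0.07 + 0.03 − 0.01 = 0.91

0.91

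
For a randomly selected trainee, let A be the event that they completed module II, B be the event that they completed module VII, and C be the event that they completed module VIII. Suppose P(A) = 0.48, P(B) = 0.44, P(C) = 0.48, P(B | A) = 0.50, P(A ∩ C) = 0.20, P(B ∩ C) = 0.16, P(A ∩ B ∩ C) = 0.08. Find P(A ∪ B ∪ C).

P(A ∩ B) = P(A)·P(B|A) = 0.48 × 0.50 = 0.24
Apply inclusion-exclusion:
P(A ∪ B ∪ C) = 0.48 + 0.44 + 0.48 − 0.24 − 0.20 − 0.16 + 0.08 = 0.88

0.88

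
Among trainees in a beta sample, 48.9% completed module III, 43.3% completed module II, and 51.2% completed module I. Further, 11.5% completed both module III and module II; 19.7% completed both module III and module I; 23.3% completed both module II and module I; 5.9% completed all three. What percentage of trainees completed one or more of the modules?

94.8%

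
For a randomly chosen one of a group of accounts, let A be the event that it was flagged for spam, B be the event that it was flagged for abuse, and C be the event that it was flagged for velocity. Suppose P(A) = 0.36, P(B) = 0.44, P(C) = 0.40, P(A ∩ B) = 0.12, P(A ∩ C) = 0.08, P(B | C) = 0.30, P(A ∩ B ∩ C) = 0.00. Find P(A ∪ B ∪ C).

P(B ∩ C) = P(C)·P(B|C) = 0.40 × 0.30 = 0.12
Using inclusion–exclusion:
P(A ∪ B ∪ C) = 0.36 + 0.44 + 0.40 − 0.12 − 0.08 − 0.12 + 0.00 = 0.88

0.88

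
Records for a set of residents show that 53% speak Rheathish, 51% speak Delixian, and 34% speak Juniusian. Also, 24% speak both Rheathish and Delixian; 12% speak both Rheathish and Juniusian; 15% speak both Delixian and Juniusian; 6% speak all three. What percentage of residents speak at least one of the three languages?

Using inclusion–exclusion:
P(≥1) = 53 + 51 + 34 − 24 − 12 − 15 + 6 = 93%

93%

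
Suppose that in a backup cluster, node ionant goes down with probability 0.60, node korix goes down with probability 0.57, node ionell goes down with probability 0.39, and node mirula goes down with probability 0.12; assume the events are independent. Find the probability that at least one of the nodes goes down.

P(none) = (1 − 0.60) × (1 − 0.57) × (1 − 0.39) × (1 − 0.12) = 0.40 × 0.43 × 0.61 × 0.88 = 0.0923296
P(at least one) = 1 − 0.0923296 = 0.9076704

0.9076704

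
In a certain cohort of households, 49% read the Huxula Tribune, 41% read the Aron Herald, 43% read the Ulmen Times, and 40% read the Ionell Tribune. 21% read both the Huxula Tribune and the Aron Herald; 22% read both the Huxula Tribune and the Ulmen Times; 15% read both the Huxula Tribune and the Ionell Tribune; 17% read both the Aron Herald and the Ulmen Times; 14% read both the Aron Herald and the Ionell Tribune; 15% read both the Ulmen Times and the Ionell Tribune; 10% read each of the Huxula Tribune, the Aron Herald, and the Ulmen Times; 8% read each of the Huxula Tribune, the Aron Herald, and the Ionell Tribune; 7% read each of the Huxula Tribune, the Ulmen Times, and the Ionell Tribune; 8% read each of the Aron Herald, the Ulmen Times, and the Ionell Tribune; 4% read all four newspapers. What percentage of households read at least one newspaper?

98%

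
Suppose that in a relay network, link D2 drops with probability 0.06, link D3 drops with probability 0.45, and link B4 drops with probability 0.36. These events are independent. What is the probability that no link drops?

0.33088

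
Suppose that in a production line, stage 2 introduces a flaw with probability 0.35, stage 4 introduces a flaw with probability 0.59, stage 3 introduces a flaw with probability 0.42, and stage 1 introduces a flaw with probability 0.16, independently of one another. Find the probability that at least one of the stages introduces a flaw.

0.8701612

Independence gives P(none) = ∏(1 − pᵢ).
P(none) = (1 − 0.35) × (1 − 0.59) × (1 − 0.42) × (1 − 0.16) = 0.65 × 0.41 × 0.58 × 0.84 = 0.1298388
P(at least one) = 1 − 0.1298388 = 0.8701612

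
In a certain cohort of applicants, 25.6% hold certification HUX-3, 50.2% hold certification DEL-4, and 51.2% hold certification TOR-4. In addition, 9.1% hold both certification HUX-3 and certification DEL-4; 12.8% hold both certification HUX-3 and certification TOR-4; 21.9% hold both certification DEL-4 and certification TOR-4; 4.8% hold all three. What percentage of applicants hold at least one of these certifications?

Apply inclusion-exclusion:
P(≥1) = 25.6 + 50.2 + 51.2 − 9.1 − 12.8 − 21.9 + 4.8 = 88.0%

88.0%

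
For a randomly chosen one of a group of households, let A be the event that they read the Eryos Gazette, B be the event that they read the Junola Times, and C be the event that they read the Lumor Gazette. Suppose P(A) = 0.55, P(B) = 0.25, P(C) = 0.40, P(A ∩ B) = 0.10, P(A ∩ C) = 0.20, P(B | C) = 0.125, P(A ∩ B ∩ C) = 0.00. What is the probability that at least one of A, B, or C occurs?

0.85

P(B ∩ C) = P(C)·P(B|C) = 0.40 × 0.125 = 0.05
Using inclusion–exclusion:
P(A ∪ B ∪ C) = 0.55 + 0.25 + 0.40 − 0.10 − 0.20 − 0.05 + 0.00 = 0.85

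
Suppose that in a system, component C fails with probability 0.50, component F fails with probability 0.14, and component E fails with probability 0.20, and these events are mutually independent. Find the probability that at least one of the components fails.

0.656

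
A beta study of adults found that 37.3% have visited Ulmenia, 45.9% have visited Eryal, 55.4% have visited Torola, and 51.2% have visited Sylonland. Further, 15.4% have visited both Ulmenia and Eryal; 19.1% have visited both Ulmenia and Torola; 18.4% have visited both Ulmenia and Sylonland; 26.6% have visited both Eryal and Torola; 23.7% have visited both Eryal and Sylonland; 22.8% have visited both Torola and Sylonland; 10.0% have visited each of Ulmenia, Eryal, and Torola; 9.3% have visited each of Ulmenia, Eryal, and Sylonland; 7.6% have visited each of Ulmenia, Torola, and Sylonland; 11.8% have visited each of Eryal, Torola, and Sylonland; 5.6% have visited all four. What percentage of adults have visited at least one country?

96.9%

P(≥1) = 37.3 + 45.9 + 55.4 + 51.2 − 15.4 − 19.1 − 18.4 − 26.6 − 23.7 − 22.8 + 10.0 + 9.3 + 7.6 + 11.8 − 5.6 = 96.9%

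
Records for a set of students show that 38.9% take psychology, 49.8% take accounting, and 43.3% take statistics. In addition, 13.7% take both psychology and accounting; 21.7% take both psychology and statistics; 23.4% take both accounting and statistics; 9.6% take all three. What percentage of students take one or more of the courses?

82.8%

Inclusion–exclusion gives
P(at least one) = 38.9 + 49.8 + 43.3 − 13.7 − 21.7 − 23.4 + 9.6 = 82.8%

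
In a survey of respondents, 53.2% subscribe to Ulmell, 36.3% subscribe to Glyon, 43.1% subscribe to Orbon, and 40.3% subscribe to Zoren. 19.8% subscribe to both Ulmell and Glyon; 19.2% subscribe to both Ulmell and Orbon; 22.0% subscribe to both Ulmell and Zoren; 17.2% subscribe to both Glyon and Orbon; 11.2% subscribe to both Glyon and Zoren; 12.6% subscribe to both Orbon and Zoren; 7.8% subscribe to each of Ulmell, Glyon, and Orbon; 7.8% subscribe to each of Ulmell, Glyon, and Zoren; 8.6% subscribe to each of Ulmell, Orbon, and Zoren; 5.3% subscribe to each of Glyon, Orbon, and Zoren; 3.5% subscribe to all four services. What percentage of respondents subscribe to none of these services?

3.1%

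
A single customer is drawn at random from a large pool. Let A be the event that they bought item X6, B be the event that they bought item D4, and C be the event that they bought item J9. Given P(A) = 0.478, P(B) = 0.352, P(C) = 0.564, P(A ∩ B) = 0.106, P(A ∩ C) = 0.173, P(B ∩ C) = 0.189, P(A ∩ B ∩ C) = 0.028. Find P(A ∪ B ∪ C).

0.954

Inclusion–exclusion gives
P(A ∪ B ∪ C) = 0.478 + 0.352 + 0.564 − 0.106 − 0.173 − 0.189 + 0.028 = 0.954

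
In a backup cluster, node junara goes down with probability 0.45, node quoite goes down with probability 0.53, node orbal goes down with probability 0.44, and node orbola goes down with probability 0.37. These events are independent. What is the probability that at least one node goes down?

0.9088012

Since the events are independent, P(none) is the product of the individual non-occurrence probabilities.
P(none) = (1 − 0.45) × (1 − 0.53) × (1 − 0.44) × (1 − 0.37) = 0.55 × 0.47 × 0.56 × 0.63 = 0.0911988
P(at least one) = 1 − 0.0911988 = 0.9088012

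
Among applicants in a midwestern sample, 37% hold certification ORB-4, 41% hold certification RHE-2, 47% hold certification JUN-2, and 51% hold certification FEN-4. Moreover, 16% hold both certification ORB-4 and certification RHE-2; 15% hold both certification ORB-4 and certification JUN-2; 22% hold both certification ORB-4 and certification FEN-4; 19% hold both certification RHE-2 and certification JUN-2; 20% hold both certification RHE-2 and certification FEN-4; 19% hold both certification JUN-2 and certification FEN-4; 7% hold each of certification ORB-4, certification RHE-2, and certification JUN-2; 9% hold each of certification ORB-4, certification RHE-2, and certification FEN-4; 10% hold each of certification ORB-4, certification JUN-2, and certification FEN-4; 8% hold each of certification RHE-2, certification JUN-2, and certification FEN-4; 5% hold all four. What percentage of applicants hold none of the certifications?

6%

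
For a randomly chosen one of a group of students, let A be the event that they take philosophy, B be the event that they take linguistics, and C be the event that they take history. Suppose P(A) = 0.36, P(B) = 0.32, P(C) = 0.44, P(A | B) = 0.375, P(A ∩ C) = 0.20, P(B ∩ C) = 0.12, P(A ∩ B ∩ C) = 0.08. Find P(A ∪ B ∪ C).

P(A ∩ B) = P(B)·P(A|B) = 0.32 × 0.375 = 0.12
P(A ∪ B ∪ C) = 0.36 + 0.32 + 0.44 − 0.12 − 0.20 − 0.12 + 0.08 = 0.76

0.76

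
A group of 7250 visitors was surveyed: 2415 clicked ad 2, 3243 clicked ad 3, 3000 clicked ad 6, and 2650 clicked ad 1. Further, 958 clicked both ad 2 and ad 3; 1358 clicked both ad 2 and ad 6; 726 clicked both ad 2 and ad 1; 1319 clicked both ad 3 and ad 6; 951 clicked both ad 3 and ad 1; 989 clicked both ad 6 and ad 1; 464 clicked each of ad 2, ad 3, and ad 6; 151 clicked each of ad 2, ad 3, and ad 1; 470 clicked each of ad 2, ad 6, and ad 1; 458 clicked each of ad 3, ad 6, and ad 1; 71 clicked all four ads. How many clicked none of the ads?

771

Using inclusion–exclusion:
|at least one| = 2415 + 3243 + 3000 + 2650 − 958 − 1358 − 726 − 1319 − 951 − 989 + 464 + 151 + 470 + 458 − 71 = 6479
None: 7250 − 6479 = 771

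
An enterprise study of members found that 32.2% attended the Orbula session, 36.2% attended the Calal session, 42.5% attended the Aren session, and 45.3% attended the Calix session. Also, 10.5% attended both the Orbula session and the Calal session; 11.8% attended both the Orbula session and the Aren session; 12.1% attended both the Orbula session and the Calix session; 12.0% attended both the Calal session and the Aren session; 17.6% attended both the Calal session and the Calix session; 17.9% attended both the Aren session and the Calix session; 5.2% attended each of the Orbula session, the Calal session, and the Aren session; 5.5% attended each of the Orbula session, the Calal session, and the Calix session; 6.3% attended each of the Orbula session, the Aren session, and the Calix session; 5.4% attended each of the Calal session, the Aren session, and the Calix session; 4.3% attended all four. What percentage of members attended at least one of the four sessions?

P(at least one) = 32.2 + 36.2 + 42.5 + 45.3 − 10.5 − 11.8 − 12.1 − 12.0 − 17.6 − 17.9 + 5.2 + 5.5 + 6.3 + 5.4 − 4.3 = 92.4%

92.4%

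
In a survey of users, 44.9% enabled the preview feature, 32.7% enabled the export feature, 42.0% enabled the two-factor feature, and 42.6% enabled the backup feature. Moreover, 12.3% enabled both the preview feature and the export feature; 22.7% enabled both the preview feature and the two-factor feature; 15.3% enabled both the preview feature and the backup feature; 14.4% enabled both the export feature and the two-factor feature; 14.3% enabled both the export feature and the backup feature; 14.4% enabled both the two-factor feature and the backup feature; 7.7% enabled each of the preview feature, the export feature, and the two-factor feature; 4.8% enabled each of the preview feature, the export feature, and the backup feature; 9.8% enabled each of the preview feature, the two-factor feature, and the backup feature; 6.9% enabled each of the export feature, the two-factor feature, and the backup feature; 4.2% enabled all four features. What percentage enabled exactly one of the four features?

46.2%

P(exactly one) = 44.9 + 32.7 + 42.0 + 42.6 − 2·12.3 − 2·22.7 − 2·15.3 − 2·14.4 − 2·14.3 − 2·14.4 + 3·7.7 + 3·4.8 + 3·9.8 + 3·6.9 − 4·4.2 = 46.2%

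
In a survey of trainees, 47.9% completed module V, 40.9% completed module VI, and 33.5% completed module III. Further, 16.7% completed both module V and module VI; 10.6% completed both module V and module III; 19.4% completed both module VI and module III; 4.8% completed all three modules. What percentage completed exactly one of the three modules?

43.3%

Using the inclusion–exclusion count for exactly one event:
P(exactly one) = 47.9 + 40.9 + 33.5 − 2·16.7 − 2·10.6 − 2·19.4 + 3·4.8 = 43.3%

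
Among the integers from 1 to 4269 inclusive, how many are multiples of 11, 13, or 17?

Apply inclusion-exclusion:
388 + 328 + 251 − 29 − 22 − 19 + 1 = 898

898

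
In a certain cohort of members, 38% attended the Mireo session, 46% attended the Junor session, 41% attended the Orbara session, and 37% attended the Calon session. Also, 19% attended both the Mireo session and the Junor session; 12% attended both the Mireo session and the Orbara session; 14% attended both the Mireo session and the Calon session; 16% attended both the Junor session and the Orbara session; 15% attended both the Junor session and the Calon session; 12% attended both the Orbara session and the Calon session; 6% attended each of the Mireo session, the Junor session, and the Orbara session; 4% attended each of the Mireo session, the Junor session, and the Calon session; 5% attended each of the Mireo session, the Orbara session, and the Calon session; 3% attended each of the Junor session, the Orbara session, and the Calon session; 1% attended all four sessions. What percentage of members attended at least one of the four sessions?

91%

P(at least one) = 38 + 46 + 41 + 37 − 19 − 12 − 14 − 16 − 15 − 12 + 6 + 4 + 5 + 3 − 1 = 91%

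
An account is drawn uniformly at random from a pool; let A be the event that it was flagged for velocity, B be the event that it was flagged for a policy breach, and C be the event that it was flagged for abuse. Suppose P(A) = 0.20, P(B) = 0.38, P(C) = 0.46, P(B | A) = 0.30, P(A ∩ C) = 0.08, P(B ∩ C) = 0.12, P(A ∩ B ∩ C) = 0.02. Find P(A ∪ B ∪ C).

0.80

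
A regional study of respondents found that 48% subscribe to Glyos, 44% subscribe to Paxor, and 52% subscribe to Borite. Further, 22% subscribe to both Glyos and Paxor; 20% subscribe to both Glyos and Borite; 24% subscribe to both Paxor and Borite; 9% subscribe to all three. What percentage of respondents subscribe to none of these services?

Using inclusion–exclusion:
P(≥1) = 48 + 44 + 52 − 22 − 20 − 24 + 9 = 87%
P(none) = 100% − 87% = 13%

13%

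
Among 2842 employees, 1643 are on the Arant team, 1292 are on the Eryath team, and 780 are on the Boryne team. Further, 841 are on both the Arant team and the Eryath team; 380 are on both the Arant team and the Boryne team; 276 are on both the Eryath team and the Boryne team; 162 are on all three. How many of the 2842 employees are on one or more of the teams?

N(≥1) = 1643 + 1292 + 780 − 841 − 380 − 276 + 162 = 2380

2380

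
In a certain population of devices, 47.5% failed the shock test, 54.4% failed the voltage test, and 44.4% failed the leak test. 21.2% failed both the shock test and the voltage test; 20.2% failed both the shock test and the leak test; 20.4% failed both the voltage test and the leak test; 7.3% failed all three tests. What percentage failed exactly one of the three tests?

By inclusion–exclusion (exactly-one form):
P(exactly one) = 47.5 + 54.4 + 44.4 − 2·21.2 − 2·20.2 − 2·20.4 + 3·7.3 = 44.6%

44.6%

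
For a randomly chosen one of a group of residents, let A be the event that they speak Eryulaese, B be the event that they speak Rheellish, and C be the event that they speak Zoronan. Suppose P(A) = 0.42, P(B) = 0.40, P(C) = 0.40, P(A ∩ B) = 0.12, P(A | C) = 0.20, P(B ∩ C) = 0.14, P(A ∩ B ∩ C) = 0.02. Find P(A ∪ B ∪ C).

P(A ∩ C) = P(C)·P(A|C) = 0.40 × 0.20 = 0.08
By inclusion–exclusion:
P(A ∪ B ∪ C) = 0.42 + 0.40 + 0.40 − 0.12 − 0.08 − 0.14 + 0.02 = 0.90

0.90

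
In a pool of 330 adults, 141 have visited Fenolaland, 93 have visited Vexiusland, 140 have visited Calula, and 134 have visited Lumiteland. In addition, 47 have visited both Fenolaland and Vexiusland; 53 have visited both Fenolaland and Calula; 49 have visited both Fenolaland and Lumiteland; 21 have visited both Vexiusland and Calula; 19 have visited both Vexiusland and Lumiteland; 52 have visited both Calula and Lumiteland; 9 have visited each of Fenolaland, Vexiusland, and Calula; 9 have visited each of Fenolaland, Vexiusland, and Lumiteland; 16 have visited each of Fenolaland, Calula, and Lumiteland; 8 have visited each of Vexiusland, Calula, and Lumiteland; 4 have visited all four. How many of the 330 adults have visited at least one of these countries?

By inclusion-exclusion,
N(≥1) = 141 + 93 + 140 + 134 − 47 − 53 − 49 − 21 − 19 − 52 + 9 + 9 + 16 + 8 − 4 = 305

305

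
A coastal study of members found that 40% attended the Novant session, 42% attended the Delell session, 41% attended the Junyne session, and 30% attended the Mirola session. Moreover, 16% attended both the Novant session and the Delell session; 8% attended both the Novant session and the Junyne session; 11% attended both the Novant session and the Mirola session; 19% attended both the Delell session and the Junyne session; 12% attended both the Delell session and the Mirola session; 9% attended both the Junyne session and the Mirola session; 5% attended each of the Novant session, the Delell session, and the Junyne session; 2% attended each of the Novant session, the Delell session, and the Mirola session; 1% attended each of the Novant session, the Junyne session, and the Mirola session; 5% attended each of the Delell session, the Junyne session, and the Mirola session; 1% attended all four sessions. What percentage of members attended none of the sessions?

10%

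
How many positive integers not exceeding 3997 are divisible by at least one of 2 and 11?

2180

By inclusion-exclusion,
⌊3997/2⌋ + ⌊3997/11⌋ − ⌊3997/22⌋ = 1998 + 363 − 181 = 2180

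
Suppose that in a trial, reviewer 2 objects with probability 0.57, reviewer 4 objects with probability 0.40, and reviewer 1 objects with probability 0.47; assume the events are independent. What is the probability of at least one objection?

Independence gives P(none) = ∏(1 − pᵢ).
P(none) = (1 − 0.57) × (1 − 0.40) × (1 − 0.47) = 0.43 × 0.60 × 0.53 = 0.13674
P(at least one) = 1 − 0.13674 = 0.86326

0.86326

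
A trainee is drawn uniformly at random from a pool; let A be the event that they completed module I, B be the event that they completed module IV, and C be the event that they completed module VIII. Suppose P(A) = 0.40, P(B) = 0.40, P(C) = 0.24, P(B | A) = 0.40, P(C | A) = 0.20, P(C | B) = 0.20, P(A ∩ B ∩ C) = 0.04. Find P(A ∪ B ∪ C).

P(A ∩ B) = P(A)·P(B|A) = 0.40 × 0.40 = 0.16
P(A ∩ C) = P(A)·P(C|A) = 0.40 × 0.20 = 0.08
P(B ∩ C) = P(B)·P(C|B) = 0.40 × 0.20 = 0.08
Using inclusion–exclusion:
P(A ∪ B ∪ C) = 0.40 + 0.40 + 0.24 − 0.16 − 0.08 − 0.08 + 0.04 = 0.76

0.76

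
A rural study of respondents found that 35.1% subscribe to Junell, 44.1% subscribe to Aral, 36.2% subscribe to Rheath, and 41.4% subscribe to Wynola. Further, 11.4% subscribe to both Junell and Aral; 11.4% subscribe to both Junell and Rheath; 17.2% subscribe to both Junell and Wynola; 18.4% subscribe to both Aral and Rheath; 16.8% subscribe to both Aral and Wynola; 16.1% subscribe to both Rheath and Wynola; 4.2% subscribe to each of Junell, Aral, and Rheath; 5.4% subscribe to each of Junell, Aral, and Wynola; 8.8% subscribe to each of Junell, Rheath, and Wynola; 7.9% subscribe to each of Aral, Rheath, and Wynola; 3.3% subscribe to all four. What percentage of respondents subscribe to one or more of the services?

By inclusion–exclusion:
P(at least one) = 35.1 + 44.1 + 36.2 + 41.4 − 11.4 − 11.4 − 17.2 − 18.4 − 16.8 − 16.1 + 4.2 + 5.4 + 8.8 + 7.9 − 3.3 = 88.5%

88.5%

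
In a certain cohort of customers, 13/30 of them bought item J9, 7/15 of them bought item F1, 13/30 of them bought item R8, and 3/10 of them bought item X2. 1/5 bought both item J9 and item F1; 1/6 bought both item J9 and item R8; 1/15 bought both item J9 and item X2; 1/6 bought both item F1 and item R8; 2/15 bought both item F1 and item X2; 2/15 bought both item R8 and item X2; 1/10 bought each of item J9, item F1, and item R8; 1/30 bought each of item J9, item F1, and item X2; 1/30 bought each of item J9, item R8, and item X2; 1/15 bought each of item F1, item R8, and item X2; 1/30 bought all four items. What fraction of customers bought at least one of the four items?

29/30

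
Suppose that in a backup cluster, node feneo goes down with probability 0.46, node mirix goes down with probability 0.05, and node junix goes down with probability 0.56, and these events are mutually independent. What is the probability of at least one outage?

P(none) = (1 − 0.46) × (1 − 0.05) × (1 − 0.56) = 0.54 × 0.95 × 0.44 = 0.22572
P(at least one) = 1 − 0.22572 = 0.77428

0.77428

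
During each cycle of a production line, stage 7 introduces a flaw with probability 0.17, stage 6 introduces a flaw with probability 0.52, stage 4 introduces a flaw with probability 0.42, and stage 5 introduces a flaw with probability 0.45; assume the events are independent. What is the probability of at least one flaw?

Since the events are independent, P(none) is the product of the individual non-occurrence probabilities.
P(none) = (1 − 0.17) × (1 − 0.52) × (1 − 0.42) × (1 − 0.45) = 0.83 × 0.48 × 0.58 × 0.55 = 0.1270896
P(at least one) = 1 − 0.1270896 = 0.8729104

0.8729104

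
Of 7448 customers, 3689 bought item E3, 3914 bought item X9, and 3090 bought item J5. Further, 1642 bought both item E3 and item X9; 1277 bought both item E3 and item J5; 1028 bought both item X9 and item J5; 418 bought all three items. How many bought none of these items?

N(≥1) = 3689 + 3914 + 3090 − 1642 − 1277 − 1028 + 418 = 7164
None: 7448 − 7164 = 284

284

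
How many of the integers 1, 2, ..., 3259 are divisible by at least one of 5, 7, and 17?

Using inclusion–exclusion:
floor(3259/5) + floor(3259/7) + floor(3259/17) − floor(3259/35) − floor(3259/85) − floor(3259/119) + floor(3259/595) = 651 + 465 + 191 − 93 − 38 − 27 + 5 = 1154

1154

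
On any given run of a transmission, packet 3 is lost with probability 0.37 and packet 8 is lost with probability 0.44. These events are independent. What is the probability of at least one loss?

0.6472

P(none) = (1 − 0.37) × (1 − 0.44) = 0.63 × 0.56 = 0.3528
P(at least one) = 1 − 0.3528 = 0.6472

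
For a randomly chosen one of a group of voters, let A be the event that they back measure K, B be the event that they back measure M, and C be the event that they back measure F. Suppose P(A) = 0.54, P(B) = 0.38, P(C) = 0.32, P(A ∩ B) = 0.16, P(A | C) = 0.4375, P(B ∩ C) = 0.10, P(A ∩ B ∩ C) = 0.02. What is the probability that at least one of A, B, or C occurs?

0.86

P(A ∩ C) = P(C)·P(A|C) = 0.32 × 0.4375 = 0.14
P(A ∪ B ∪ C) = 0.54 + 0.38 + 0.32 − 0.16 − 0.14 − 0.10 + 0.02 = 0.86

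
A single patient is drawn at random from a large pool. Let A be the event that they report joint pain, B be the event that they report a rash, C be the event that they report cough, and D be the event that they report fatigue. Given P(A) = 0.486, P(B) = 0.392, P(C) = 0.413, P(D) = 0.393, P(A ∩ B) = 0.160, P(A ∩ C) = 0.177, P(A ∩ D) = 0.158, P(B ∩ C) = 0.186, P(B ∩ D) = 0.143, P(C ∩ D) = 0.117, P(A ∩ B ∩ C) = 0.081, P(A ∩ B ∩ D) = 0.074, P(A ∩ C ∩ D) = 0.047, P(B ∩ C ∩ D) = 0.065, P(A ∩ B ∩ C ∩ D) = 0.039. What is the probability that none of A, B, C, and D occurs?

0.029

P(A ∪ B ∪ C ∪ D) = 0.486 + 0.392 + 0.413 + 0.393 − 0.160 − 0.177 − 0.158 − 0.186 − 0.143 − 0.117 + 0.081 + 0.074 + 0.047 + 0.065 − 0.039 = 0.971
P(none) = 1 − 0.971 = 0.029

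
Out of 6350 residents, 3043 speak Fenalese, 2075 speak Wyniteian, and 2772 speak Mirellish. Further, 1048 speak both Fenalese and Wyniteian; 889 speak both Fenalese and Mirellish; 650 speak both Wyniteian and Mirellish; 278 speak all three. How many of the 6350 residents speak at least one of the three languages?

5581

N(≥1) = 3043 + 2075 + 2772 − 1048 − 889 − 650 + 278 = 5581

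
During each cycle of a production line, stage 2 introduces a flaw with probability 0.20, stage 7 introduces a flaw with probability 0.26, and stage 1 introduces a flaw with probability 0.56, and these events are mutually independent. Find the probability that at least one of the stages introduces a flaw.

P(none) = (1 − 0.20) × (1 − 0.26) × (1 − 0.56) = 0.80 × 0.74 × 0.44 = 0.26048
P(at least one) = 1 − 0.26048 = 0.73952

0.73952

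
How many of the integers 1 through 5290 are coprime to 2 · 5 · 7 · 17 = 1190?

Using inclusion–exclusion:
floor(5290/2) + floor(5290/5) + floor(5290/7) + floor(5290/17) − floor(5290/10) − floor(5290/14) − floor(5290/34) − floor(5290/35) − floor(5290/85) − floor(5290/119) + floor(5290/70) + floor(5290/170) + floor(5290/238) + floor(5290/595) − floor(5290/1190) = 2645 + 1058 + 755 + 311 − 529 − 377 − 155 − 151 − 62 − 44 + 75 + 31 + 22 + 8 − 4 = 3583
5290 − 3583 = 1707

1707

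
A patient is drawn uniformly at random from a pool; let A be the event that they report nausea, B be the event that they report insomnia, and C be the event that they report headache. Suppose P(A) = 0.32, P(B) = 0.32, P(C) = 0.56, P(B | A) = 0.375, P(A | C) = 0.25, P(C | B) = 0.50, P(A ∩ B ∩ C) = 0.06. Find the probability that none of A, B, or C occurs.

P(A ∩ B) = P(A)·P(B|A) = 0.32 × 0.375 = 0.12
P(A ∩ C) = P(C)·P(A|C) = 0.56 × 0.25 = 0.14
P(B ∩ C) = P(B)·P(C|B) = 0.32 × 0.50 = 0.16
P(A ∪ B ∪ C) = 0.32 + 0.32 + 0.56 − 0.12 − 0.14 − 0.16 + 0.06 = 0.84
P(none) = 1 − 0.84 = 0.16

0.16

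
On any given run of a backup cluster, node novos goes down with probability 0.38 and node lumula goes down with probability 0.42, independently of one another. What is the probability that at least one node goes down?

Independence gives P(none) = ∏(1 − pᵢ).
P(none) = (1 − 0.38) × (1 − 0.42) = 0.62 × 0.58 = 0.3596
P(at least one) = 1 − 0.3596 = 0.6404

0.6404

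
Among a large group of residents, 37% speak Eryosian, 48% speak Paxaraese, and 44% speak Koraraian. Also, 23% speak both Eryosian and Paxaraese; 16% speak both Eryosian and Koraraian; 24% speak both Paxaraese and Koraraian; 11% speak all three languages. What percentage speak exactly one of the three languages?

Using the inclusion–exclusion count for exactly one event:
P(exactly one) = 37 + 48 + 44 − 2·23 − 2·16 − 2·24 + 3·11 = 36%

36%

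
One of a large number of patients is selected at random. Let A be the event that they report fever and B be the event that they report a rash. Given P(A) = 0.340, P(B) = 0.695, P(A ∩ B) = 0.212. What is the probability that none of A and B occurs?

P(A ∪ B) = 0.340 + 0.695 − 0.212 = 0.823
P(none) = 1 − 0.823 = 0.177

0.177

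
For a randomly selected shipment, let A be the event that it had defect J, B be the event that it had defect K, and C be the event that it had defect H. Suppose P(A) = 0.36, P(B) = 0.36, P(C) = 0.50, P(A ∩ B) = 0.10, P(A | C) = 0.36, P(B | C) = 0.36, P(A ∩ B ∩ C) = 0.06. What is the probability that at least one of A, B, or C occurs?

0.82

P(A ∩ C) = P(C)·P(A|C) = 0.50 × 0.36 = 0.18
P(B ∩ C) = P(C)·P(B|C) = 0.50 × 0.36 = 0.18
By inclusion–exclusion:
P(A ∪ B ∪ C) = 0.36 + 0.36 + 0.50 − 0.10 − 0.18 − 0.18 + 0.06 = 0.82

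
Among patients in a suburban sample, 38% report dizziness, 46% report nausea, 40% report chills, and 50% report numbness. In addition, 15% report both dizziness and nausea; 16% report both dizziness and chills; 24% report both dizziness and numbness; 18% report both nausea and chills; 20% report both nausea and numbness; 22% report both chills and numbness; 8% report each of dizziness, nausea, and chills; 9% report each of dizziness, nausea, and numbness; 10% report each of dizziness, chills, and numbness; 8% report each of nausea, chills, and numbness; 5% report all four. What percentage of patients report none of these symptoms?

By inclusion-exclusion,
P(≥1) = 38 + 46 + 40 + 50 − 15 − 16 − 24 − 18 − 20 − 22 + 8 + 9 + 10 + 8 − 5 = 89%
P(none) = 100% − 89% = 11%

11%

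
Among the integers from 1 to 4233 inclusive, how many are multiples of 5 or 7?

846 + 604 − 120 = 1330

1330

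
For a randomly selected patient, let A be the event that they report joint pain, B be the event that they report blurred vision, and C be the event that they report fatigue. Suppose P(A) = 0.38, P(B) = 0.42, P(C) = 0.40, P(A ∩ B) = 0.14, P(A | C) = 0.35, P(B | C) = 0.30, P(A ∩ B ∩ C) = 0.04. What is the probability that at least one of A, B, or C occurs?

0.84

P(A ∩ C) = P(C)·P(A|C) = 0.40 × 0.35 = 0.14
P(B ∩ C) = P(C)·P(B|C) = 0.40 × 0.30 = 0.12
P(A ∪ B ∪ C) = 0.38 + 0.42 + 0.40 − 0.14 − 0.14 − 0.12 + 0.04 = 0.84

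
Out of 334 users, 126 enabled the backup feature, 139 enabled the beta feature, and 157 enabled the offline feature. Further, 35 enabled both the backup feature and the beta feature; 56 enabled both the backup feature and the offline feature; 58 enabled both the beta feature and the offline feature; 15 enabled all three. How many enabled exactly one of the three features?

169

By inclusion–exclusion (exactly-one form):
|exactly one| = 126 + 139 + 157 − 2·35 − 2·56 − 2·58 + 3·15 = 169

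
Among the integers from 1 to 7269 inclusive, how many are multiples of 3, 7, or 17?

3359

floor(7269/3) + floor(7269/7) + floor(7269/17) − floor(7269/21) − floor(7269/51) − floor(7269/119) + floor(7269/357) = 2423 + 1038 + 427 − 346 − 142 − 61 + 20 = 3359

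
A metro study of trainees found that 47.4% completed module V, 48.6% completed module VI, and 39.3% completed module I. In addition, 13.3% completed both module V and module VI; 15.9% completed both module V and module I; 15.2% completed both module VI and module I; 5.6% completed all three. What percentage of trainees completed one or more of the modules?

96.5%

P(≥1) = 47.4 + 48.6 + 39.3 − 13.3 − 15.9 − 15.2 + 5.6 = 96.5%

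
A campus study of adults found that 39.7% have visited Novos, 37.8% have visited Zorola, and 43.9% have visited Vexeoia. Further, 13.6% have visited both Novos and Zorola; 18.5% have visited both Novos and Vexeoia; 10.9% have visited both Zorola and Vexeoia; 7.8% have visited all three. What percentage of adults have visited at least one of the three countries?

86.2%

P(union) = 39.7 + 37.8 + 43.9 − 13.6 − 18.5 − 10.9 + 7.8 = 86.2%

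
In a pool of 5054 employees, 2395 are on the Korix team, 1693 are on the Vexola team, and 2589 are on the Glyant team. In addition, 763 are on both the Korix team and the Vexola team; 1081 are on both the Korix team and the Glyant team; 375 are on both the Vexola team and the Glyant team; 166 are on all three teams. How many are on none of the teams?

N(≥1) = 2395 + 1693 + 2589 − 763 − 1081 − 375 + 166 = 4624
None: 5054 − 4624 = 430

430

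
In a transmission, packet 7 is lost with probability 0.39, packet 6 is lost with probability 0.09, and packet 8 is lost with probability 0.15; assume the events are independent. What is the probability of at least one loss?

0.528165

Independence gives P(none) = ∏(1 − pᵢ).
P(none) = (1 − 0.39) × (1 − 0.09) × (1 − 0.15) = 0.61 × 0.91 × 0.85 = 0.471835
P(at least one) = 1 − 0.471835 = 0.528165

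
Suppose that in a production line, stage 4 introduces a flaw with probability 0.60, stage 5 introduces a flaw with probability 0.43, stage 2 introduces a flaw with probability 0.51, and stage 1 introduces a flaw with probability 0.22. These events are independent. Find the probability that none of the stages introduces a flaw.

0.0871416

Independence gives P(none) = ∏(1 − pᵢ).
P(none) = (1 − 0.60) × (1 − 0.43) × (1 − 0.51) × (1 − 0.22) = 0.40 × 0.57 × 0.49 × 0.78 = 0.0871416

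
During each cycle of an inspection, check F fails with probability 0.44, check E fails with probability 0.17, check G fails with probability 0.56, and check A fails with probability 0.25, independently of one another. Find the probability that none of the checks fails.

0.153384

P(none) = (1 − 0.44) × (1 − 0.17) × (1 − 0.56) × (1 − 0.25) = 0.56 × 0.83 × 0.44 × 0.75 = 0.153384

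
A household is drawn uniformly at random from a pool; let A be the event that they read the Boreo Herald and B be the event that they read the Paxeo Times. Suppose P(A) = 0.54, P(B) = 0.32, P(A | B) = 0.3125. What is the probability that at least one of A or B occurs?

P(A ∩ B) = P(B)·P(A|B) = 0.32 × 0.3125 = 0.10
Using inclusion–exclusion:
P(A ∪ B) = 0.54 + 0.32 − 0.10 = 0.76

0.76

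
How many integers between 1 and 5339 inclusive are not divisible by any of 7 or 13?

4225

Apply inclusion-exclusion:
762 + 410 − 58 = 1114
5339 − 1114 = 4225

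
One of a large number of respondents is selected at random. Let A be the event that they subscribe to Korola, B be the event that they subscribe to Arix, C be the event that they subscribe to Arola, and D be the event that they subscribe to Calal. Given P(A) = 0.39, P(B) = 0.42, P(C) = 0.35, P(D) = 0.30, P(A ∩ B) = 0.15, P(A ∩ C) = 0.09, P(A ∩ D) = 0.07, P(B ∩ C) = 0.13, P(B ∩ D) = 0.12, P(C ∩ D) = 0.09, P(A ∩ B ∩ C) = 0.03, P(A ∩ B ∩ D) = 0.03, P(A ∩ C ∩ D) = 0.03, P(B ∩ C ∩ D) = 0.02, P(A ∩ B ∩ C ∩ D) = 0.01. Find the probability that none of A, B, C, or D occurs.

P(A ∪ B ∪ C ∪ D) = 0.39 + 0.42 + 0.35 + 0.30 − 0.15 − 0.09 − 0.07 − 0.13 − 0.12 − 0.09 + 0.03 + 0.03 + 0.03 + 0.02 − 0.01 = 0.91
P(none) = 1 − 0.91 = 0.09

0.09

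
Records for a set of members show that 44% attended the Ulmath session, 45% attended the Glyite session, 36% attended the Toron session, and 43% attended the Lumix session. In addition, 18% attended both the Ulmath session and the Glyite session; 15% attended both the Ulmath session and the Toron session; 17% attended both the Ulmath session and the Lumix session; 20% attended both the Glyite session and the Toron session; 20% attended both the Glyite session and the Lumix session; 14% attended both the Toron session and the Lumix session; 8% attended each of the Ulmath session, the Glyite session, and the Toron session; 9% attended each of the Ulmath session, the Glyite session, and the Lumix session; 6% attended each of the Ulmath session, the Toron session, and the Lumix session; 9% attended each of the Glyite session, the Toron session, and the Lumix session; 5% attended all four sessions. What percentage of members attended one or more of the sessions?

Apply inclusion-exclusion:
P(union) = 44 + 45 + 36 + 43 − 18 − 15 − 17 − 20 − 20 − 14 + 8 + 9 + 6 + 9 − 5 = 91%

91%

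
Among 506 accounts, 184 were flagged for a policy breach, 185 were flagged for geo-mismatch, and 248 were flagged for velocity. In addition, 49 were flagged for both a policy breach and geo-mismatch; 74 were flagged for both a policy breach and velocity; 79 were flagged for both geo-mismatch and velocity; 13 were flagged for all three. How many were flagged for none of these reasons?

78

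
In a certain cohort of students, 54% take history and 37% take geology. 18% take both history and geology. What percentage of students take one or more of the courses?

P(union) = 54 + 37 − 18 = 73%

73%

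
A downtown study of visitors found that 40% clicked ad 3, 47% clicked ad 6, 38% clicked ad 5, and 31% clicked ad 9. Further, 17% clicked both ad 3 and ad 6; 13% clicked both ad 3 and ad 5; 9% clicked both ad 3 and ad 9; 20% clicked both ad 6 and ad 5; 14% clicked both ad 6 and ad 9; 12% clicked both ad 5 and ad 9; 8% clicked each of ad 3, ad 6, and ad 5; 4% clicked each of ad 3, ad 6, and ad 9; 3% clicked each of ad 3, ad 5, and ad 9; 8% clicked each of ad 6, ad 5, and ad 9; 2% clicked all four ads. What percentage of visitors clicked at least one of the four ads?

92%

P(union) = 40 + 47 + 38 + 31 − 17 − 13 − 9 − 20 − 14 − 12 + 8 + 4 + 3 + 8 − 2 = 92%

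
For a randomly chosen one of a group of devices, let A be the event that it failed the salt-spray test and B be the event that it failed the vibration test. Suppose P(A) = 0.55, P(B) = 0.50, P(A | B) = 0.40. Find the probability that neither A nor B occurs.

P(A ∩ B) = P(B)·P(A|B) = 0.50 × 0.40 = 0.20
Inclusion–exclusion gives
P(A ∪ B) = 0.55 + 0.50 − 0.20 = 0.85
P(none) = 1 − 0.85 = 0.15

0.15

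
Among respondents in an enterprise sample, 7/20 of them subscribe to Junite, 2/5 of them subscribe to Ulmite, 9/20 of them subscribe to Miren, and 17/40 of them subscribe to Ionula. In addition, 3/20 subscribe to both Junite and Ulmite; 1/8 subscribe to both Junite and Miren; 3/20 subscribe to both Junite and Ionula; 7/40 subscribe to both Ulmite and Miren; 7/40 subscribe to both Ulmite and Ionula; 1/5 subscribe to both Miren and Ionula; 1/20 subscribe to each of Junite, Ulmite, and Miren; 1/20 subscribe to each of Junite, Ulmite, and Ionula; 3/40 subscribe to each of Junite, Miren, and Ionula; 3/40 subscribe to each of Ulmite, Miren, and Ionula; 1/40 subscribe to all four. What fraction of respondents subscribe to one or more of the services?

7/8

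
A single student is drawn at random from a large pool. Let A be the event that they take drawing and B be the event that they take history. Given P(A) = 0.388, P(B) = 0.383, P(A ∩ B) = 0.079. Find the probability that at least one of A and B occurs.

0.692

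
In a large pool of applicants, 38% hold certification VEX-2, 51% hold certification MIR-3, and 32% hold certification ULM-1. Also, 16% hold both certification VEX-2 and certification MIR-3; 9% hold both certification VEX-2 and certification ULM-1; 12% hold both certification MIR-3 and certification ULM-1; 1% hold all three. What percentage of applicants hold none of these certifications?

15%

Using inclusion–exclusion:
P(union) = 38 + 51 + 32 − 16 − 9 − 12 + 1 = 85%
P(none) = 100% − 85% = 15%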